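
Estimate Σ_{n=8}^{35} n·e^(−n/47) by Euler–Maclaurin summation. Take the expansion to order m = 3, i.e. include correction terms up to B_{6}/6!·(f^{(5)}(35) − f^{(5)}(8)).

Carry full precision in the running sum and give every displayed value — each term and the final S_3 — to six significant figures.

S_3 ≈ 361.836

The integral term ∫_8^35 x·e^(−x/47) dx = 350.200.
Boundary: ½(f(8) + f(35)) = ½(6.74788 + 16.6210) = 11.6844.
Integral + boundary = 361.884.
k=1: B_{2}/(2)! × [f^{(1)}(35) − f^{(1)}(8)] = 1/12 × (0.121247 − 0.699913) = -0.0482222.
Partial sum through k=1: 361.836.
k=2: B_{4}/(4)! × [f^{(3)}(35) − f^{(3)}(8)] = −1/720 × (0.000484843 − 0.00108053) = 8.27338e-07.
Partial sum through k=2: 361.836.
k=3: B_{6}/(6)! × [f^{(5)}(35) − f^{(5)}(8)] = 1/30240 × (4.14124e-07 − 8.34861e-07) = -1.39133e-11.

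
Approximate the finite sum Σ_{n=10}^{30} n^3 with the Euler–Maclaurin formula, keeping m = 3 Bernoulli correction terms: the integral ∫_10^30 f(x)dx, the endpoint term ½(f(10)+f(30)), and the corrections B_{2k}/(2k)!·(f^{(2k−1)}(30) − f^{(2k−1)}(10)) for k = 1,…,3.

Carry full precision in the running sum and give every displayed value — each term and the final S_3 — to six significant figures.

∫_10^30 x^3 dx evaluates to 200000.
½[f(10) + f(30)] = ½[1000.00 + 27000.0] = 14000.0.
Integral + boundary = 214000.
k=1: B_{2}/(2)! × [f^{(1)}(30) − f^{(1)}(10)] = 1/12 × (2700.00 − 300.000) = 200.000.
After k=1: 214200.
k=2: B_{4}/(4)! × [f^{(3)}(30) − f^{(3)}(10)] = −1/720 × (6.00000 − 6.00000) = 0.00000.
After k=2: 214200.
k=3: B_{6}/(6)! × [f^{(5)}(30) − f^{(5)}(10)] = 1/30240 × (0.00000 − 0.00000) = 0.00000.

S_3 ≈ 214200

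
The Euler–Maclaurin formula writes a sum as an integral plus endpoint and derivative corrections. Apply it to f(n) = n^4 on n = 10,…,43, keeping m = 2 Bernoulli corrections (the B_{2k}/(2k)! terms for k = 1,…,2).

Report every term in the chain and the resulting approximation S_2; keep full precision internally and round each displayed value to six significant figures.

S_2 ≈ 3.11223e+07

∫_10^43 x^4 dx evaluates to 2.93817e+07.
½[f(10) + f(43)] = ½[10000.0 + 3.41880e+06] = 1.71440e+06.
So far: 3.10961e+07.
Order-1 term: 1/12 · (318028 − 4000.00) = 26169.0.
After k=1: 3.11223e+07.
Order-2 term: −1/720 · (1032.00 − 240.000) = -1.10000.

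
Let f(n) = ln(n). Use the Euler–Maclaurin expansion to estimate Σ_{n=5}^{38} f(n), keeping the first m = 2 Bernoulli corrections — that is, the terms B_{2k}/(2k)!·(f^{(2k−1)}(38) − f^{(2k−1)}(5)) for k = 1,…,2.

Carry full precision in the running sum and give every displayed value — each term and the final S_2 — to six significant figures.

S_2 ≈ 99.7901

Integral: ∫_5^38 ln(x) dx = 97.1811.
Boundary: ½(f(5) + f(38)) = ½(1.60944 + 3.63759) = 2.62351.
Integral + boundary = 99.8046.
Order-1 term: 1/12 · (0.0263158 − 0.200000) = -0.0144737.
Partial sum through k=1: 99.7901.
Order-2 term: −1/720 · (3.64485e-05 − 0.0160000) = 2.21716e-05.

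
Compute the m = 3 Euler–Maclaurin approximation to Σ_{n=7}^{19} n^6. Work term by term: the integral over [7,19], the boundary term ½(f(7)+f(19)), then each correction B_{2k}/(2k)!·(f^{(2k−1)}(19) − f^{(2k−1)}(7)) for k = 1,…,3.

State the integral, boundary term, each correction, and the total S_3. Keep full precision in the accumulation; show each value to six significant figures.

S_3 ≈ 1.52389e+08

Integral: ∫_7^19 x^6 dx = 1.27578e+08.
Boundary: ½(f(7) + f(19)) = ½(117649 + 4.70459e+07) = 2.35818e+07.
Integral + boundary = 1.51160e+08.
Correction k=1: B_{2}/2! · (f^{(1)}(19) − f^{(1)}(7)) = 1/12 · (1.48566e+07 − 100842) = 1.22965e+06.
Running total after k=1: 1.52390e+08.
Correction k=2: B_{4}/4! · (f^{(3)}(19) − f^{(3)}(7)) = −1/720 · (823080 − 41160.0) = -1086.00.
Running total after k=2: 1.52389e+08.
Correction k=3: B_{6}/6! · (f^{(5)}(19) − f^{(5)}(7)) = 1/30240 · (13680.0 − 5040.00) = 0.285714.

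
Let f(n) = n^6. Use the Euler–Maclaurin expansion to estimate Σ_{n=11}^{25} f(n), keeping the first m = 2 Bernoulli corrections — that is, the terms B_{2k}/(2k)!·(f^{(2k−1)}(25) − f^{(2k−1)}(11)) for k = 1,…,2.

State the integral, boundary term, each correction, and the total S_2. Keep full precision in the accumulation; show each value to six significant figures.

The integral term ∫_11^25 x^6 dx = 8.69147e+08.
Boundary: ½(f(11) + f(25)) = ½(1.77156e+06 + 2.44141e+08) = 1.22956e+08.
So far: 9.92103e+08.
Order-1 term: 1/12 · (5.85938e+07 − 966306) = 4.80229e+06.
After k=1: 9.96905e+08.
Order-2 term: −1/720 · (1.87500e+06 − 159720) = -2382.33.

S_2 ≈ 9.96903e+08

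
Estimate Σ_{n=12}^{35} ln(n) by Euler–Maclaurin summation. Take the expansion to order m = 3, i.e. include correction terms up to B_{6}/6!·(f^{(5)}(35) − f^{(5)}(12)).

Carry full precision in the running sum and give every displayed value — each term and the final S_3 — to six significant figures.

The integral term ∫_12^35 ln(x) dx = 71.6183.
Endpoint term: (f(12) + f(35))/2 = (2.48491 + 3.55535)/2 = 3.02013.
Running total after boundary: 74.6384.
k=1: B_{2}/(2)! × [f^{(1)}(35) − f^{(1)}(12)] = 1/12 × (0.0285714 − 0.0833333) = -0.00456349.
Running total after k=1: 74.6339.
k=2: B_{4}/(4)! × [f^{(3)}(35) − f^{(3)}(12)] = −1/720 × (4.66472e-05 − 0.00115741) = 1.54272e-06.
Running total after k=2: 74.6339.
k=3: B_{6}/(6)! × [f^{(5)}(35) − f^{(5)}(12)] = 1/30240 × (4.56952e-07 − 9.64506e-05) = -3.17439e-09.

S_3 ≈ 74.6339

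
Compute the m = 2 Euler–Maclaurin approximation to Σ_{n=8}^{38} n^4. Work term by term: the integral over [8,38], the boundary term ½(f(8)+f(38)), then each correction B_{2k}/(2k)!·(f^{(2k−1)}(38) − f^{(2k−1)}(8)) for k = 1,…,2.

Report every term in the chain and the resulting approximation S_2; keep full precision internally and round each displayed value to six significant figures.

S_2 ≈ 1.69032e+07

∫_8^38 x^4 dx evaluates to 1.58405e+07.
½[f(8) + f(38)] = ½[4096.00 + 2.08514e+06] = 1.04462e+06.
So far: 1.68851e+07.
Order-1 term: 1/12 · (219488 − 2048.00) = 18120.0.
Partial sum through k=1: 1.69032e+07.
Order-2 term: −1/720 · (912.000 − 192.000) = -1.00000.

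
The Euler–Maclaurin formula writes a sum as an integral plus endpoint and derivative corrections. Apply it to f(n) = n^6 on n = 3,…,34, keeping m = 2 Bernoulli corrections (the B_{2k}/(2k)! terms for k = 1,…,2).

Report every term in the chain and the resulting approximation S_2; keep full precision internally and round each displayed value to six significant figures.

S_2 ≈ 8.29845e+09

Integral: ∫_3^34 x^6 dx = 7.50334e+09.
½[f(3) + f(34)] = ½[729.000 + 1.54480e+09] = 7.72403e+08.
Running total after boundary: 8.27574e+09.
k=1: B_{2}/(2)! × [f^{(1)}(34) − f^{(1)}(3)] = 1/12 × (2.72613e+08 − 1458.00) = 2.27176e+07.
Partial sum through k=1: 8.29846e+09.
k=2: B_{4}/(4)! × [f^{(3)}(34) − f^{(3)}(3)] = −1/720 × (4.71648e+06 − 3240.00) = -6546.17.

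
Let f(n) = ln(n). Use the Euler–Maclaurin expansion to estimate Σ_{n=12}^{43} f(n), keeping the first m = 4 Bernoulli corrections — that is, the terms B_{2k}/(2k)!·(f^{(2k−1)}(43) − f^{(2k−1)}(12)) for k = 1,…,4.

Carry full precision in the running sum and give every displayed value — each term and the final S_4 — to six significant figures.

Integral: ∫_12^43 ln(x) dx = 100.913.
½[f(12) + f(43)] = ½[2.48491 + 3.76120] = 3.12305.
So far: 104.036.
Order-1 term: 1/12 · (0.0232558 − 0.0833333) = -0.00500646.
Partial sum through k=1: 104.031.
Order-2 term: −1/720 · (2.51550e-05 − 0.00115741) = 1.57257e-06.
Partial sum through k=2: 104.031.
Order-3 term: 1/30240 · (1.63256e-07 − 9.64506e-05) = -3.18411e-09.
Partial sum through k=3: 104.031.
Order-4 term: −1/1209600 · (2.64883e-09 − 2.00939e-05) = 1.66098e-11.

S_4 ≈ 104.031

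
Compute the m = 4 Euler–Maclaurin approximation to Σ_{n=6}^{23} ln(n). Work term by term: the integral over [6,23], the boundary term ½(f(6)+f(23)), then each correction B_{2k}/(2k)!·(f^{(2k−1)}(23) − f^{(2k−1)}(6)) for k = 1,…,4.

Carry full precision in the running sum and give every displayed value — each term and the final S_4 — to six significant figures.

The integral term ∫_6^23 ln(x) dx = 44.3658.
Boundary: ½(f(6) + f(23)) = ½(1.79176 + 3.13549) = 2.46363.
Integral + boundary = 46.8294.
Correction k=1: B_{2}/2! · (f^{(1)}(23) − f^{(1)}(6)) = 1/12 · (0.0434783 − 0.166667) = -0.0102657.
After k=1: 46.8192.
Correction k=2: B_{4}/4! · (f^{(3)}(23) − f^{(3)}(6)) = −1/720 · (0.000164379 − 0.00925926) = 1.26318e-05.
After k=2: 46.8192.
Correction k=3: B_{6}/6! · (f^{(5)}(23) − f^{(5)}(6)) = 1/30240 · (3.72883e-06 − 0.00308642) = -1.01941e-07.
After k=3: 46.8192.
Correction k=4: B_{8}/8! · (f^{(7)}(23) − f^{(7)}(6)) = −1/1209600 · (2.11465e-07 − 0.00257202) = 2.12616e-09.

S_4 ≈ 46.8192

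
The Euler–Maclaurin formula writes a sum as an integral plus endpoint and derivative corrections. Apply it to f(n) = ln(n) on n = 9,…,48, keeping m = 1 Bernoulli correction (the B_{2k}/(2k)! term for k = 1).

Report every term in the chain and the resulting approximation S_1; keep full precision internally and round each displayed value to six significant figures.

Integral: ∫_9^48 ln(x) dx = 127.043.
Endpoint term: (f(9) + f(48))/2 = (2.19722 + 3.87120)/2 = 3.03421.
So far: 130.077.
Order-1 term: 1/12 · (0.0208333 − 0.111111) = -0.00752315.

S_1 ≈ 130.069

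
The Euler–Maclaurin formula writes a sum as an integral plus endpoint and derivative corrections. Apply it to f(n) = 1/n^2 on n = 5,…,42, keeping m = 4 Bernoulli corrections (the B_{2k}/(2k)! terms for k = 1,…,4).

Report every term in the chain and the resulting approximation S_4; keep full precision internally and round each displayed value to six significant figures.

S_4 ≈ 0.197795

The integral term ∫_5^42 1/x^2 dx = 0.176190.
½[f(5) + f(42)] = ½[0.0400000 + 0.000566893] = 0.0202834.
Running total after boundary: 0.196474.
Order-1 term: 1/12 · (-2.69949e-05 − (-0.0160000)) = 0.00133108.
Partial sum through k=1: 0.197805.
Order-2 term: −1/720 · (-1.83639e-07 − (-0.00768000)) = -1.06664e-05.
Partial sum through k=2: 0.197794.
Order-3 term: 1/30240 · (-3.12311e-09 − (-0.00921600)) = 3.04762e-07.
Partial sum through k=3: 0.197795.
Order-4 term: −1/1209600 · (-9.91464e-11 − (-0.0206438)) = -1.70667e-08.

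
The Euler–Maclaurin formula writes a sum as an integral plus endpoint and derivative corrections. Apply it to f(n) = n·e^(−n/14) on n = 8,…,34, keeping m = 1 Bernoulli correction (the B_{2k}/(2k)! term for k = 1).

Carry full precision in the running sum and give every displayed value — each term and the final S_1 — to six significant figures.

Integral: ∫_8^34 x·e^(−x/14) dx = 114.688.
Endpoint term: (f(8) + f(34))/2 = (4.51774 + 2.99753)/2 = 3.75764.
So far: 118.445.
k=1: B_{2}/(2)! × [f^{(1)}(34) − f^{(1)}(8)] = 1/12 × (-0.125947 − 0.242022) = -0.0306641.

S_1 ≈ 118.415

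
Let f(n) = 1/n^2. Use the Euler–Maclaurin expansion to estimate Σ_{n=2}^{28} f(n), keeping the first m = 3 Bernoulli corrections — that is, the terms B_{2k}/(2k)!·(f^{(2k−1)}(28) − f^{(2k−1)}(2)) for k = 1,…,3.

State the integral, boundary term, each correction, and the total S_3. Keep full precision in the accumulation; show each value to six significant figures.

Integral: ∫_2^28 1/x^2 dx = 0.464286.
Boundary: ½(f(2) + f(28)) = ½(0.250000 + 0.00127551) = 0.125638.
So far: 0.589923.
Correction k=1: B_{2}/2! · (f^{(1)}(28) − f^{(1)}(2)) = 1/12 · (-9.11079e-05 − (-0.250000)) = 0.0208257.
Running total after k=1: 0.610749.
Correction k=2: B_{4}/4! · (f^{(3)}(28) − f^{(3)}(2)) = −1/720 · (-1.39451e-06 − (-0.750000)) = -0.00104166.
Running total after k=2: 0.609708.
Correction k=3: B_{6}/6! · (f^{(5)}(28) − f^{(5)}(2)) = 1/30240 · (-5.33613e-08 − (-5.62500)) = 0.000186012.

S_3 ≈ 0.609894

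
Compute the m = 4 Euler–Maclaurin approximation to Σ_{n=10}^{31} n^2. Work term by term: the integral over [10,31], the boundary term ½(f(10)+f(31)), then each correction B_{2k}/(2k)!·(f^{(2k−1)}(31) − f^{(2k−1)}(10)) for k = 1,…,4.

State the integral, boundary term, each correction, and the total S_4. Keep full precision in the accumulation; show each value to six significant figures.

∫_10^31 x^2 dx evaluates to 9597.00.
½[f(10) + f(31)] = ½[100.000 + 961.000] = 530.500.
Integral + boundary = 10127.5.
Order-1 term: 1/12 · (62.0000 − 20.0000) = 3.50000.
Partial sum through k=1: 10131.0.
Order-2 term: −1/720 · (0.00000 − 0.00000) = 0.00000.
Partial sum through k=2: 10131.0.
Order-3 term: 1/30240 · (0.00000 − 0.00000) = 0.00000.
Partial sum through k=3: 10131.0.
Order-4 term: −1/1209600 · (0.00000 − 0.00000) = 0.00000.

S_4 ≈ 10131.0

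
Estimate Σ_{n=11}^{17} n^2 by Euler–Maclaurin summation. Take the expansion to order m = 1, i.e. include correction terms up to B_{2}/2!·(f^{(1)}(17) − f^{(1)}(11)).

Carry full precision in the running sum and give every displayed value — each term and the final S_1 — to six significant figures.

The integral term ∫_11^17 x^2 dx = 1194.00.
½[f(11) + f(17)] = ½[121.000 + 289.000] = 205.000.
So far: 1399.00.
Order-1 term: 1/12 · (34.0000 − 22.0000) = 1.00000.

S_1 ≈ 1400.00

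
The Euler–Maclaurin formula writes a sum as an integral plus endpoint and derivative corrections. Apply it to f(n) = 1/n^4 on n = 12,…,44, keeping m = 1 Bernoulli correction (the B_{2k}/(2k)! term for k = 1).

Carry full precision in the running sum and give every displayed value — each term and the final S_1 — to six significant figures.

S_1 ≈ 0.000214572

Integral: ∫_12^44 1/x^4 dx = 0.000188988.
½[f(12) + f(44)] = ½[4.82253e-05 + 2.66802e-07] = 2.42461e-05.
So far: 0.000213234.
Correction k=1: B_{2}/2! · (f^{(1)}(44) − f^{(1)}(12)) = 1/12 · (-2.42547e-08 − (-1.60751e-05)) = 1.33757e-06.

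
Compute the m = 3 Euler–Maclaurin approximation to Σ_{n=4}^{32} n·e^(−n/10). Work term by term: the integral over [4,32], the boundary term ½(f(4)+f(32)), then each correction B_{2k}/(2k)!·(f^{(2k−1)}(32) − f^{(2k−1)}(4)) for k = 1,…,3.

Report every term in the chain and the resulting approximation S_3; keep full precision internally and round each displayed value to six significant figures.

S_3 ≈ 78.6766

The integral term ∫_4^32 x·e^(−x/10) dx = 76.7247.
Boundary: ½(f(4) + f(32)) = ½(2.68128 + 1.30439) = 1.99284.
Running total after boundary: 78.7175.
k=1: B_{2}/(2)! × [f^{(1)}(32) − f^{(1)}(4)] = 1/12 × (-0.0896768 − 0.402192) = -0.0409891.
Partial sum through k=1: 78.6765.
k=2: B_{4}/(4)! × [f^{(3)}(32) − f^{(3)}(4)] = −1/720 × (-8.15244e-05 − 0.0174283) = 2.43192e-05.
Partial sum through k=2: 78.6766.
k=3: B_{6}/(6)! × [f^{(5)}(32) − f^{(5)}(4)] = 1/30240 × (7.33720e-06 − 0.000308347) = -9.95404e-09.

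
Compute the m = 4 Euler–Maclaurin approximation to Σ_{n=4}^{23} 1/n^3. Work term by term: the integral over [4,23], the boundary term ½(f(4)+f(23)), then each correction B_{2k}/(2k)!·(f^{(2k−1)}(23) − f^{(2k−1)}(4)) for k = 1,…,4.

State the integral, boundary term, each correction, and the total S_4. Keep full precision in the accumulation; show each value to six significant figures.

S_4 ≈ 0.0391149

Integral: ∫_4^23 1/x^3 dx = 0.0303048.
Boundary: ½(f(4) + f(23)) = ½(0.0156250 + 8.21895e-05) = 0.00785359.
So far: 0.0381584.
k=1: B_{2}/(2)! × [f^{(1)}(23) − f^{(1)}(4)] = 1/12 × (-1.07204e-05 − (-0.0117188)) = 0.000975669.
After k=1: 0.0391341.
k=2: B_{4}/(4)! × [f^{(3)}(23) − f^{(3)}(4)] = −1/720 × (-4.05307e-07 − (-0.0146484)) = -2.03445e-05.
After k=2: 0.0391137.
k=3: B_{6}/(6)! × [f^{(5)}(23) − f^{(5)}(4)] = 1/30240 × (-3.21794e-08 − (-0.0384521)) = 1.27156e-06.
After k=3: 0.0391150.
k=4: B_{8}/(8)! × [f^{(7)}(23) − f^{(7)}(4)] = −1/1209600 × (-4.37980e-09 − (-0.173035)) = -1.43051e-07.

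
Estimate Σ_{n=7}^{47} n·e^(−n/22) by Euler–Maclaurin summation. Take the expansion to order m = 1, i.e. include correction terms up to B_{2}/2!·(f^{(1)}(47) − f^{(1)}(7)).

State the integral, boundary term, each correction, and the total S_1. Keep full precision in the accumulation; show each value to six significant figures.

S_1 ≈ 290.144

∫_7^47 x·e^(−x/22) dx evaluates to 284.875.
Boundary: ½(f(7) + f(47)) = ½(5.09229 + 5.54992) = 5.32111.
So far: 290.197.
Order-1 term: 1/12 · (-0.134186 − 0.496003) = -0.0525157.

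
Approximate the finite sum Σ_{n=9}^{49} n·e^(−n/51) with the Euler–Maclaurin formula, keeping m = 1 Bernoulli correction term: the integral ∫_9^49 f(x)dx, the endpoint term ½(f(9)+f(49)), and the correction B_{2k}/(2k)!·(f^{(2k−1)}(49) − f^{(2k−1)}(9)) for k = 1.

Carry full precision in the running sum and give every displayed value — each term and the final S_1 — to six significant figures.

The integral term ∫_9^49 x·e^(−x/51) dx = 613.741.
½[f(9) + f(49)] = ½[7.54401 + 18.7470] = 13.1455.
Running total after boundary: 626.886.
Order-1 term: 1/12 · (0.0150036 − 0.690302) = -0.0562748.

S_1 ≈ 626.830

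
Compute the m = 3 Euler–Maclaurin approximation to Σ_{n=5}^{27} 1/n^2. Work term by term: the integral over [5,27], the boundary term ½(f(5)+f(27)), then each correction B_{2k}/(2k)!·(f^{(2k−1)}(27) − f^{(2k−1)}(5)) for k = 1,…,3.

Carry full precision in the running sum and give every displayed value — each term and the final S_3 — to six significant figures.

S_3 ≈ 0.184963

∫_5^27 1/x^2 dx evaluates to 0.162963.
½[f(5) + f(27)] = ½[0.0400000 + 0.00137174] = 0.0206859.
So far: 0.183649.
k=1: B_{2}/(2)! × [f^{(1)}(27) − f^{(1)}(5)] = 1/12 × (-0.000101611 − (-0.0160000)) = 0.00132487.
Running total after k=1: 0.184974.
k=2: B_{4}/(4)! × [f^{(3)}(27) − f^{(3)}(5)] = −1/720 × (-1.67260e-06 − (-0.00768000)) = -1.06643e-05.
Running total after k=2: 0.184963.
k=3: B_{6}/(6)! × [f^{(5)}(27) − f^{(5)}(5)] = 1/30240 × (-6.88313e-08 − (-0.00921600)) = 3.04760e-07.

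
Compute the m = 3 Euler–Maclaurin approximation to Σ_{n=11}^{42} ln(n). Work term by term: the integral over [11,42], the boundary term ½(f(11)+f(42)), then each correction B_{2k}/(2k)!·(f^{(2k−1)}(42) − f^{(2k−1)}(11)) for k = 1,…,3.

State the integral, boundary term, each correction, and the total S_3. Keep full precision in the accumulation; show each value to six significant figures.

Integral: ∫_11^42 ln(x) dx = 99.6053.
½[f(11) + f(42)] = ½[2.39790 + 3.73767] = 3.06778.
Running total after boundary: 102.673.
k=1: B_{2}/(2)! × [f^{(1)}(42) − f^{(1)}(11)] = 1/12 × (0.0238095 − 0.0909091) = -0.00559163.
After k=1: 102.667.
k=2: B_{4}/(4)! × [f^{(3)}(42) − f^{(3)}(11)] = −1/720 × (2.69949e-05 − 0.00150263) = 2.04949e-06.
After k=2: 102.667.
k=3: B_{6}/(6)! × [f^{(5)}(42) − f^{(5)}(11)] = 1/30240 × (1.83639e-07 − 0.000149021) = -4.92187e-09.

S_3 ≈ 102.667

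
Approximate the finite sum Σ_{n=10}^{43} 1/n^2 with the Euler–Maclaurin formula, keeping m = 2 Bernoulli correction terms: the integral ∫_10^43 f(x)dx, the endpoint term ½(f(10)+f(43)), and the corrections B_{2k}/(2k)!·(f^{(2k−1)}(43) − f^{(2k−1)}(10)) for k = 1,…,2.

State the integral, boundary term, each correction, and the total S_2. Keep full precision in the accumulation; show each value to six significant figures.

S_2 ≈ 0.0821788

∫_10^43 1/x^2 dx evaluates to 0.0767442.
Endpoint term: (f(10) + f(43))/2 = (0.0100000 + 0.000540833)/2 = 0.00527042.
So far: 0.0820146.
k=1: B_{2}/(2)! × [f^{(1)}(43) − f^{(1)}(10)] = 1/12 × (-2.51550e-05 − (-0.00200000)) = 0.000164570.
Running total after k=1: 0.0821792.
k=2: B_{4}/(4)! × [f^{(3)}(43) − f^{(3)}(10)] = −1/720 × (-1.63256e-07 − (-0.000240000)) = -3.33107e-07.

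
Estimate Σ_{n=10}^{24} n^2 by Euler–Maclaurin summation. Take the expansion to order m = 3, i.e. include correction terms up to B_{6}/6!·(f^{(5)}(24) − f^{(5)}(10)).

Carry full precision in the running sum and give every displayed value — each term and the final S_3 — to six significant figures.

S_3 ≈ 4615.00

The integral term ∫_10^24 x^2 dx = 4274.67.
Endpoint term: (f(10) + f(24))/2 = (100.000 + 576.000)/2 = 338.000.
Running total after boundary: 4612.67.
Order-1 term: 1/12 · (48.0000 − 20.0000) = 2.33333.
After k=1: 4615.00.
Order-2 term: −1/720 · (0.00000 − 0.00000) = 0.00000.
After k=2: 4615.00.
Order-3 term: 1/30240 · (0.00000 − 0.00000) = 0.00000.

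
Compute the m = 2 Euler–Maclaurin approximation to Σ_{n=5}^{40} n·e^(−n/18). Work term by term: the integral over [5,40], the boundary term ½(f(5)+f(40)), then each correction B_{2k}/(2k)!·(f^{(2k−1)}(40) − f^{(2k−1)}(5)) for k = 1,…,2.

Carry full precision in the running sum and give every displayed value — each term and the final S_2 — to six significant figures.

S_2 ≈ 204.459

The integral term ∫_5^40 x·e^(−x/18) dx = 200.454.
Endpoint term: (f(5) + f(40))/2 = (3.78733 + 4.33472)/2 = 4.06102.
So far: 204.515.
Order-1 term: 1/12 · (-0.132450 − 0.547058) = -0.0566257.
Partial sum through k=1: 204.459.
Order-2 term: −1/720 · (0.000260143 − 0.00636416) = 8.47780e-06.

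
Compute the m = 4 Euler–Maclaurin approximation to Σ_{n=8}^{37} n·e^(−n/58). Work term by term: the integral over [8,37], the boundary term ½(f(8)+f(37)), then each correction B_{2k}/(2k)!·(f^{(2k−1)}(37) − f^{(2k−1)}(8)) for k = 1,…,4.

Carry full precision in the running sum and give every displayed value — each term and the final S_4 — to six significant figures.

S_4 ≈ 436.610

∫_8^37 x·e^(−x/58) dx evaluates to 423.397.
½[f(8) + f(37)] = ½[6.96927 + 19.5502] = 13.2597.
Integral + boundary = 436.657.
Order-1 term: 1/12 · (0.191312 − 0.750999) = -0.0466406.
Running total after k=1: 436.610.
Order-2 term: −1/720 · (0.000371011 − 0.000741176) = 5.14118e-07.
Running total after k=2: 436.610.
Order-3 term: 1/30240 · (2.03672e-07 − 3.74288e-07) = -5.64209e-12.
Running total after k=3: 436.610.
Order-4 term: −1/1209600 · (8.83040e-11 − 1.57031e-10) = 5.68176e-17.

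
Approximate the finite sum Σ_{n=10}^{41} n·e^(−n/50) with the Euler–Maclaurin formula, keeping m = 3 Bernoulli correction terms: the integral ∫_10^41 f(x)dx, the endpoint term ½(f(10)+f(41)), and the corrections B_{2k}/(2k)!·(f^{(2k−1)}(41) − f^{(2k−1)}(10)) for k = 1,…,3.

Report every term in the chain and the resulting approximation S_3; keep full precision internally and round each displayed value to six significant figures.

S_3 ≈ 465.303

The integral term ∫_10^41 x·e^(−x/50) dx = 452.228.
½[f(10) + f(41)] = ½[8.18731 + 18.0577] = 13.1225.
Running total after boundary: 465.351.
Order-1 term: 1/12 · (0.0792777 − 0.654985) = -0.0479756.
Partial sum through k=1: 465.303.
Order-2 term: −1/720 · (0.000384056 − 0.000916978) = 7.40170e-07.
Partial sum through k=2: 465.303.
Order-3 term: 1/30240 · (2.94561e-07 − 6.28785e-07) = -1.10524e-11.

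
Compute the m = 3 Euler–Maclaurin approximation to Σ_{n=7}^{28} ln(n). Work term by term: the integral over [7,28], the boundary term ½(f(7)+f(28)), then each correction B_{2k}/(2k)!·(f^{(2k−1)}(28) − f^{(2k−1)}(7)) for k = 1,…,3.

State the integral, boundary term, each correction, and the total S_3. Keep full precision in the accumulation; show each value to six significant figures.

∫_7^28 ln(x) dx evaluates to 58.6804.
Endpoint term: (f(7) + f(28))/2 = (1.94591 + 3.33220)/2 = 2.63906.
Integral + boundary = 61.3194.
Order-1 term: 1/12 · (0.0357143 − 0.142857) = -0.00892857.
Partial sum through k=1: 61.3105.
Order-2 term: −1/720 · (9.11079e-05 − 0.00583090) = 7.97194e-06.
Partial sum through k=2: 61.3105.
Order-3 term: 1/30240 · (1.39451e-06 − 0.00142798) = -4.71753e-08.

S_3 ≈ 61.3105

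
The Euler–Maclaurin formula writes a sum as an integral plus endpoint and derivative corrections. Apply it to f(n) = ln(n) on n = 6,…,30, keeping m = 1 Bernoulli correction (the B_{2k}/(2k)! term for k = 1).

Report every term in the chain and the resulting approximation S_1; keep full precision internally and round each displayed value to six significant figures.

S_1 ≈ 69.8707

The integral term ∫_6^30 ln(x) dx = 67.2854.
Endpoint term: (f(6) + f(30))/2 = (1.79176 + 3.40120)/2 = 2.59648.
So far: 69.8818.
Order-1 term: 1/12 · (0.0333333 − 0.166667) = -0.0111111.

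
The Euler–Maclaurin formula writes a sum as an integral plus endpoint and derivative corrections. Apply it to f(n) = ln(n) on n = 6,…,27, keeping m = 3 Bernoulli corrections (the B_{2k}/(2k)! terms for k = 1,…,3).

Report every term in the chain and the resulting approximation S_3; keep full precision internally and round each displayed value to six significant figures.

S_3 ≈ 59.7700

The integral term ∫_6^27 ln(x) dx = 57.2370.
Endpoint term: (f(6) + f(27))/2 = (1.79176 + 3.29584)/2 = 2.54380.
Integral + boundary = 59.7808.
k=1: B_{2}/(2)! × [f^{(1)}(27) − f^{(1)}(6)] = 1/12 × (0.0370370 − 0.166667) = -0.0108025.
Running total after k=1: 59.7700.
k=2: B_{4}/(4)! × [f^{(3)}(27) − f^{(3)}(6)] = −1/720 × (0.000101611 − 0.00925926) = 1.27190e-05.
Running total after k=2: 59.7700.
k=3: B_{6}/(6)! × [f^{(5)}(27) − f^{(5)}(6)] = 1/30240 × (1.67260e-06 − 0.00308642) = -1.02009e-07.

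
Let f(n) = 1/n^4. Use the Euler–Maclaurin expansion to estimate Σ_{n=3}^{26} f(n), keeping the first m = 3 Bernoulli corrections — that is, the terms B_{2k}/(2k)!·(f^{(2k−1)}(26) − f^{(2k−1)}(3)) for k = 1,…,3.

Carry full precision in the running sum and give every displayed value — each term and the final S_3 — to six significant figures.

S_3 ≈ 0.0198074

The integral term ∫_3^26 1/x^4 dx = 0.0123267.
½[f(3) + f(26)] = ½[0.0123457 + 2.18830e-06] = 0.00617393.
Running total after boundary: 0.0185006.
Correction k=1: B_{2}/2! · (f^{(1)}(26) − f^{(1)}(3)) = 1/12 · (-3.36661e-07 − (-0.0164609)) = 0.00137171.
Partial sum through k=1: 0.0198724.
Correction k=2: B_{4}/4! · (f^{(3)}(26) − f^{(3)}(3)) = −1/720 · (-1.49406e-08 − (-0.0548697)) = -7.62079e-05.
Partial sum through k=2: 0.0197962.
Correction k=3: B_{6}/6! · (f^{(5)}(26) − f^{(5)}(3)) = 1/30240 · (-1.23768e-09 − (-0.341411)) = 1.12901e-05.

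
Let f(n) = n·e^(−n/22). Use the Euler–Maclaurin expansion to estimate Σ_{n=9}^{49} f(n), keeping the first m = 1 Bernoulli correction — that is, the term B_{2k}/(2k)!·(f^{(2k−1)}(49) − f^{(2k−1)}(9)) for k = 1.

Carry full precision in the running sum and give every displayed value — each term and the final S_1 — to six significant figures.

∫_9^49 x·e^(−x/22) dx evaluates to 284.603.
Endpoint term: (f(9) + f(49))/2 = (5.97828 + 5.28328)/2 = 5.63078.
Running total after boundary: 290.234.
Correction k=1: B_{2}/2! · (f^{(1)}(49) − f^{(1)}(9)) = 1/12 · (-0.132327 − 0.392514) = -0.0437367.

S_1 ≈ 290.190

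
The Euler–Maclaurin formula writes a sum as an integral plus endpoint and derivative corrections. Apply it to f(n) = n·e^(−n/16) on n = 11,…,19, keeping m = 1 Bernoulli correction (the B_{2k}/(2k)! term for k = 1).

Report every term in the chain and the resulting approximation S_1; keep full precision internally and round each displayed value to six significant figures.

S_1 ≈ 52.0779

The integral term ∫_11^19 x·e^(−x/16) dx = 46.4329.
Endpoint term: (f(11) + f(19))/2 = (5.53115 + 5.79467)/2 = 5.66291.
So far: 52.0958.
Order-1 term: 1/12 · (-0.0571843 − 0.157135) = -0.0178599.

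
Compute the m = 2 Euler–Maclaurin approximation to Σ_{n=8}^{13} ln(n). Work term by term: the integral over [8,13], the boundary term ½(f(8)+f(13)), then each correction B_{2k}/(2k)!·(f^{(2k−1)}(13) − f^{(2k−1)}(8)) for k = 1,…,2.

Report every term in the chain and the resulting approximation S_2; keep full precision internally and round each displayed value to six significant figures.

S_2 ≈ 14.0270

The integral term ∫_8^13 ln(x) dx = 11.7088.
Boundary: ½(f(8) + f(13)) = ½(2.07944 + 2.56495) = 2.32220.
Running total after boundary: 14.0310.
Correction k=1: B_{2}/2! · (f^{(1)}(13) − f^{(1)}(8)) = 1/12 · (0.0769231 − 0.125000) = -0.00400641.
Running total after k=1: 14.0270.
Correction k=2: B_{4}/4! · (f^{(3)}(13) − f^{(3)}(8)) = −1/720 · (0.000910332 − 0.00390625) = 4.16100e-06.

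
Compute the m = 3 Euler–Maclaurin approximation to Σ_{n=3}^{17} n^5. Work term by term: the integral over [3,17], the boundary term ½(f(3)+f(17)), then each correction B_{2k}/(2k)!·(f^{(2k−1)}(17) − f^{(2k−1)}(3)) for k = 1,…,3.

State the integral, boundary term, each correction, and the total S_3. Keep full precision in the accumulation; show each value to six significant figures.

S_3 ≈ 4.76760e+06

Integral: ∫_3^17 x^5 dx = 4.02281e+06.
Boundary: ½(f(3) + f(17)) = ½(243.000 + 1.41986e+06) = 710050.
Running total after boundary: 4.73286e+06.
Correction k=1: B_{2}/2! · (f^{(1)}(17) − f^{(1)}(3)) = 1/12 · (417605 − 405.000) = 34766.7.
Partial sum through k=1: 4.76762e+06.
Correction k=2: B_{4}/4! · (f^{(3)}(17) − f^{(3)}(3)) = −1/720 · (17340.0 − 540.000) = -23.3333.
Partial sum through k=2: 4.76760e+06.
Correction k=3: B_{6}/6! · (f^{(5)}(17) − f^{(5)}(3)) = 1/30240 · (120.000 − 120.000) = 0.00000.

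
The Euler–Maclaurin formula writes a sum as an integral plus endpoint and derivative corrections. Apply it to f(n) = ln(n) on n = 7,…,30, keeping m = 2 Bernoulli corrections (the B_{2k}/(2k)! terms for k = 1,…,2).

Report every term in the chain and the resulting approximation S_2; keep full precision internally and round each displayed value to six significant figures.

S_2 ≈ 68.0790

Integral: ∫_7^30 ln(x) dx = 65.4146.
Boundary: ½(f(7) + f(30)) = ½(1.94591 + 3.40120) = 2.67355.
Integral + boundary = 68.0881.
Correction k=1: B_{2}/2! · (f^{(1)}(30) − f^{(1)}(7)) = 1/12 · (0.0333333 − 0.142857) = -0.00912698.
Partial sum through k=1: 68.0790.
Correction k=2: B_{4}/4! · (f^{(3)}(30) − f^{(3)}(7)) = −1/720 · (7.40741e-05 − 0.00583090) = 7.99560e-06.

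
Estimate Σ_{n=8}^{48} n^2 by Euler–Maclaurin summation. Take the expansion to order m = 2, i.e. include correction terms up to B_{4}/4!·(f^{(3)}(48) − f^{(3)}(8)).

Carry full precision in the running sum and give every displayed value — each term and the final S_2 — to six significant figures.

S_2 ≈ 37884.0

The integral term ∫_8^48 x^2 dx = 36693.3.
Endpoint term: (f(8) + f(48))/2 = (64.0000 + 2304.00)/2 = 1184.00.
Running total after boundary: 37877.3.
Correction k=1: B_{2}/2! · (f^{(1)}(48) − f^{(1)}(8)) = 1/12 · (96.0000 − 16.0000) = 6.66667.
Running total after k=1: 37884.0.
Correction k=2: B_{4}/4! · (f^{(3)}(48) − f^{(3)}(8)) = −1/720 · (0.00000 − 0.00000) = 0.00000.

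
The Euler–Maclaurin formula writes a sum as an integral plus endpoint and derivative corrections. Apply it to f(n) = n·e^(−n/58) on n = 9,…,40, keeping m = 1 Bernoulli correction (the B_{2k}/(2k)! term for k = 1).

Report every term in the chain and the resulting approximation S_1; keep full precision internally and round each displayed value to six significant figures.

Integral: ∫_9^40 x·e^(−x/58) dx = 475.514.
Boundary: ½(f(9) + f(40)) = ½(7.70641 + 20.0700) = 13.8882.
Running total after boundary: 489.402.
Order-1 term: 1/12 · (0.155715 − 0.723398) = -0.0473069.

S_1 ≈ 489.355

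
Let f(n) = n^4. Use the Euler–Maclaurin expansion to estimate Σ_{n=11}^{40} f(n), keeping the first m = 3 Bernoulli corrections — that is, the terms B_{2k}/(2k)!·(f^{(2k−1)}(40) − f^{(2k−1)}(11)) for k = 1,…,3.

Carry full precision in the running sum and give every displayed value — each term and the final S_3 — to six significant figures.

∫_11^40 x^4 dx evaluates to 2.04478e+07.
Boundary: ½(f(11) + f(40)) = ½(14641.0 + 2.56000e+06) = 1.28732e+06.
Running total after boundary: 2.17351e+07.
Order-1 term: 1/12 · (256000 − 5324.00) = 20889.7.
After k=1: 2.17560e+07.
Order-2 term: −1/720 · (960.000 − 264.000) = -0.966667.
After k=2: 2.17560e+07.
Order-3 term: 1/30240 · (0.00000 − 0.00000) = 0.00000.

S_3 ≈ 2.17560e+07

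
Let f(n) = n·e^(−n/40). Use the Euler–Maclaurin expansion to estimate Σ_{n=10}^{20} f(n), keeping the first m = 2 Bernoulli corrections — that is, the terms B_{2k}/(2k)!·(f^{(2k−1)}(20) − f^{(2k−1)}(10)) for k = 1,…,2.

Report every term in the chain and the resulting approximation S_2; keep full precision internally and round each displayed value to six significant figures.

The integral term ∫_10^20 x·e^(−x/40) dx = 101.928.
Boundary: ½(f(10) + f(20)) = ½(7.78801 + 12.1306) = 9.95931.
Running total after boundary: 111.887.
Order-1 term: 1/12 · (0.303265 − 0.584101) = -0.0234029.
Partial sum through k=1: 111.864.
Order-2 term: −1/720 · (0.000947704 − 0.00133856) = 5.42861e-07.

S_2 ≈ 111.864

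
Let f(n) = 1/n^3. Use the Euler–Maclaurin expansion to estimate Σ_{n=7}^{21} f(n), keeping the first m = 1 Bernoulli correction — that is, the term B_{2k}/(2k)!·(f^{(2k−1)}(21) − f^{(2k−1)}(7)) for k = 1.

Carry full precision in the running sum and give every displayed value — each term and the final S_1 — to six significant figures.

Integral: ∫_7^21 1/x^3 dx = 0.00907029.
Endpoint term: (f(7) + f(21))/2 = (0.00291545 + 0.000107980)/2 = 0.00151172.
Running total after boundary: 0.0105820.
Correction k=1: B_{2}/2! · (f^{(1)}(21) − f^{(1)}(7)) = 1/12 · (-1.54257e-05 − (-0.00124948)) = 0.000102838.

S_1 ≈ 0.0106848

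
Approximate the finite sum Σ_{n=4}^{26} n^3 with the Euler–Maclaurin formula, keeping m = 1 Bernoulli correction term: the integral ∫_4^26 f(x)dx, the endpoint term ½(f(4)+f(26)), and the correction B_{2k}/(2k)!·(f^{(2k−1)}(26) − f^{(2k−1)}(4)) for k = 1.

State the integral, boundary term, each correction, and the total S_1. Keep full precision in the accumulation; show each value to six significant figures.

S_1 ≈ 123165

The integral term ∫_4^26 x^3 dx = 114180.
½[f(4) + f(26)] = ½[64.0000 + 17576.0] = 8820.00.
So far: 123000.
k=1: B_{2}/(2)! × [f^{(1)}(26) − f^{(1)}(4)] = 1/12 × (2028.00 − 48.0000) = 165.000.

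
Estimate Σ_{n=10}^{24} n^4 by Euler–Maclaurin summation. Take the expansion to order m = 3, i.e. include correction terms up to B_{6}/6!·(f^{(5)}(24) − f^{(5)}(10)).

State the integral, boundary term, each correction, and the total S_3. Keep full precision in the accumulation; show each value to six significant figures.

S_3 ≈ 1.74769e+06

Integral: ∫_10^24 x^4 dx = 1.57252e+06.
½[f(10) + f(24)] = ½[10000.0 + 331776] = 170888.
So far: 1.74341e+06.
Order-1 term: 1/12 · (55296.0 − 4000.00) = 4274.67.
Running total after k=1: 1.74769e+06.
Order-2 term: −1/720 · (576.000 − 240.000) = -0.466667.
Running total after k=2: 1.74769e+06.
Order-3 term: 1/30240 · (0.00000 − 0.00000) = 0.00000.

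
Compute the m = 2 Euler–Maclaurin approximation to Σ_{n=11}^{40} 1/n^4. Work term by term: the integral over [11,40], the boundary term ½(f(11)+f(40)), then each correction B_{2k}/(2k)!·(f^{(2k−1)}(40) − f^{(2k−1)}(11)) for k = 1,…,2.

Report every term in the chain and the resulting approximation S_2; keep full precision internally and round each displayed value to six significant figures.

∫_11^40 1/x^4 dx evaluates to 0.000245230.
½[f(11) + f(40)] = ½[6.83013e-05 + 3.90625e-07] = 3.43460e-05.
So far: 0.000279576.
Order-1 term: 1/12 · (-3.90625e-08 − (-2.48369e-05)) = 2.06648e-06.
Running total after k=1: 0.000281642.
Order-2 term: −1/720 · (-7.32422e-10 − (-6.15790e-06)) = -8.55162e-09.

S_2 ≈ 0.000281634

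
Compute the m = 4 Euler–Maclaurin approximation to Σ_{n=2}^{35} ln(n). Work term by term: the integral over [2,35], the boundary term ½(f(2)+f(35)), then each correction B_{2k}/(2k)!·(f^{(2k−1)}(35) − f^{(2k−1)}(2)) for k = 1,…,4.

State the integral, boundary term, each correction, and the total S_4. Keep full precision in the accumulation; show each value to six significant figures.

S_4 ≈ 92.1362

Integral: ∫_2^35 ln(x) dx = 90.0509.
Boundary: ½(f(2) + f(35)) = ½(0.693147 + 3.55535) = 2.12425.
Running total after boundary: 92.1751.
Correction k=1: B_{2}/2! · (f^{(1)}(35) − f^{(1)}(2)) = 1/12 · (0.0285714 − 0.500000) = -0.0392857.
After k=1: 92.1358.
Correction k=2: B_{4}/4! · (f^{(3)}(35) − f^{(3)}(2)) = −1/720 · (4.66472e-05 − 0.250000) = 0.000347157.
After k=2: 92.1362.
Correction k=3: B_{6}/6! · (f^{(5)}(35) − f^{(5)}(2)) = 1/30240 · (4.56952e-07 − 0.750000) = -2.48016e-05.
After k=3: 92.1362.
Correction k=4: B_{8}/8! · (f^{(7)}(35) − f^{(7)}(2)) = −1/1209600 · (1.11907e-08 − 5.62500) = 4.65030e-06.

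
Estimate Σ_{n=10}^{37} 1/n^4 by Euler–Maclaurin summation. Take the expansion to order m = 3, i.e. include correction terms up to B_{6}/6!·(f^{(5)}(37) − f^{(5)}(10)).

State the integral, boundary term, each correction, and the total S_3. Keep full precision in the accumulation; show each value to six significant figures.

S_3 ≈ 0.000380331

The integral term ∫_10^37 1/x^4 dx = 0.000326753.
Boundary: ½(f(10) + f(37)) = ½(0.000100000 + 5.33572e-07) = 5.02668e-05.
So far: 0.000377019.
k=1: B_{2}/(2)! × [f^{(1)}(37) − f^{(1)}(10)] = 1/12 × (-5.76835e-08 − (-4.00000e-05)) = 3.32853e-06.
Partial sum through k=1: 0.000380348.
k=2: B_{4}/(4)! × [f^{(3)}(37) − f^{(3)}(10)] = −1/720 × (-1.26406e-09 − (-1.20000e-05)) = -1.66649e-08.
Partial sum through k=2: 0.000380331.
k=3: B_{6}/(6)! × [f^{(5)}(37) − f^{(5)}(10)] = 1/30240 × (-5.17075e-11 − (-6.72000e-06)) = 2.22221e-10.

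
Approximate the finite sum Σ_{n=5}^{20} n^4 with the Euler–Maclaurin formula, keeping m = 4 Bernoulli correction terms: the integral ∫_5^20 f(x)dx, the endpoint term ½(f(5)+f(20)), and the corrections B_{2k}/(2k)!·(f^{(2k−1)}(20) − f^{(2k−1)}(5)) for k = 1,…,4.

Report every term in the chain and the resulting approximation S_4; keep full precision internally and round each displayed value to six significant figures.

Integral: ∫_5^20 x^4 dx = 639375.
Boundary: ½(f(5) + f(20)) = ½(625.000 + 160000) = 80312.5.
So far: 719688.
k=1: B_{2}/(2)! × [f^{(1)}(20) − f^{(1)}(5)] = 1/12 × (32000.0 − 500.000) = 2625.00.
Running total after k=1: 722312.
k=2: B_{4}/(4)! × [f^{(3)}(20) − f^{(3)}(5)] = −1/720 × (480.000 − 120.000) = -0.500000.
Running total after k=2: 722312.
k=3: B_{6}/(6)! × [f^{(5)}(20) − f^{(5)}(5)] = 1/30240 × (0.00000 − 0.00000) = 0.00000.
Running total after k=3: 722312.
k=4: B_{8}/(8)! × [f^{(7)}(20) − f^{(7)}(5)] = −1/1209600 × (0.00000 − 0.00000) = 0.00000.

S_4 ≈ 722312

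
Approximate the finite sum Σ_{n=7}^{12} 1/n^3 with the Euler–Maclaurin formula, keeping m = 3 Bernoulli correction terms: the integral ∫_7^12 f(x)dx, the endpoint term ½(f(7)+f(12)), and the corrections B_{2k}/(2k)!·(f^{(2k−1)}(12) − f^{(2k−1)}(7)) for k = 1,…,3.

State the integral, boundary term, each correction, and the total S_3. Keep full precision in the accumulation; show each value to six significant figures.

S_3 ≈ 0.00857034

∫_7^12 1/x^3 dx evaluates to 0.00673186.
Endpoint term: (f(7) + f(12))/2 = (0.00291545 + 0.000578704)/2 = 0.00174708.
So far: 0.00847894.
Correction k=1: B_{2}/2! · (f^{(1)}(12) − f^{(1)}(7)) = 1/12 · (-0.000144676 − (-0.00124948)) = 9.20670e-05.
Partial sum through k=1: 0.00857100.
Correction k=2: B_{4}/4! · (f^{(3)}(12) − f^{(3)}(7)) = −1/720 · (-2.00939e-05 − (-0.000509992)) = -6.80413e-07.
Partial sum through k=2: 0.00857032.
Correction k=3: B_{6}/6! · (f^{(5)}(12) − f^{(5)}(7)) = 1/30240 · (-5.86071e-06 − (-0.000437136)) = 1.42617e-08.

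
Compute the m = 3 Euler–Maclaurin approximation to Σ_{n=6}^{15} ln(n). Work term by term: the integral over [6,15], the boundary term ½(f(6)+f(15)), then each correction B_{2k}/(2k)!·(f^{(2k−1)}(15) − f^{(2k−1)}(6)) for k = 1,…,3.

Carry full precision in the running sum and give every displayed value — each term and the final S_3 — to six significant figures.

∫_6^15 ln(x) dx evaluates to 20.8702.
Endpoint term: (f(6) + f(15))/2 = (1.79176 + 2.70805)/2 = 2.24990.
Integral + boundary = 23.1201.
Order-1 term: 1/12 · (0.0666667 − 0.166667) = -0.00833333.
After k=1: 23.1118.
Order-2 term: −1/720 · (0.000592593 − 0.00925926) = 1.20370e-05.
After k=2: 23.1118.
Order-3 term: 1/30240 · (3.16049e-05 − 0.00308642) = -1.01019e-07.

S_3 ≈ 23.1118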